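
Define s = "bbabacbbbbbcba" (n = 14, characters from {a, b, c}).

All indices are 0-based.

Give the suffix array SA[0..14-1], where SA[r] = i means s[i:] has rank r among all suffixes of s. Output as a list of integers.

rank→(start, suffix):
  0 → (13, 'a')
  1 → (2, 'abacbbbbbcba')
  2 → (4, 'acbbbbbcba')
  3 → (12, 'ba')
  4 → (1, 'babacbbbbbcba')
  5 → (3, 'bacbbbbbcba')
  6 → (0, 'bbabacbbbbbcba')
  7 → (6, 'bbbbbcba')
  8 → (7, 'bbbbcba')
  9 → (8, 'bbbcba')
  10 → (9, 'bbcba')
  11 → (10, 'bcba')
  12 → (11, 'cba')
  13 → (5, 'cbbbbbcba')

[13, 2, 4, 12, 1, 3, 0, 6, 7, 8, 9, 10, 11, 5]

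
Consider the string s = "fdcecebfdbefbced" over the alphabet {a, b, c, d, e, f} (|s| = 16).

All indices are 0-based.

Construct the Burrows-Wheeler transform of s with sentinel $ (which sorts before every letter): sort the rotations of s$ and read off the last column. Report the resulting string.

dfdeedbeffcccbeb$

rank  rotation           last
    0  $fdcecebfdbefbced  d
    1  bced$fdcecebfdbef  f
    2  befbced$fdcecebfd  d
    3  bfdbefbced$fdcece  e
    4  cebfdbefbced$fdce  e
    5  cecebfdbefbced$fd  d
    6  ced$fdcecebfdbefb  b
    7  d$fdcecebfdbefbce  e
    8  dbefbced$fdcecebf  f
    9  dcecebfdbefbced$f  f
   10  ebfdbefbced$fdcec  c
   11  ecebfdbefbced$fdc  c
   12  ed$fdcecebfdbefbc  c
   13  efbced$fdcecebfdb  b
   14  fbced$fdcecebfdbe  e
   15  fdbefbced$fdceceb  b
   16  fdcecebfdbefbced$  $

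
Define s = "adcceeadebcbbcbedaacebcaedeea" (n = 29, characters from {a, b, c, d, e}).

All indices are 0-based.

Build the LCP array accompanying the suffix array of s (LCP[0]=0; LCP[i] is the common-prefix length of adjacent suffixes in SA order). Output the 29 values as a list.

[0, 1, 1, 1, 2, 1, 0, 1, 2, 3, 1, 0, 1, 2, 1, 1, 2, 0, 1, 1, 2, 0, 2, 1, 3, 1, 2, 1, 3]

rank | idx | suffix
   0 |  28 | a
   1 |  17 | aacebcaedeea
   2 |  18 | acebcaedeea
   3 |   0 | adcceeadebcbbcbedaacebcaedeea
   4 |   6 | adebcbbcbedaacebcaedeea
   5 |  23 | aedeea
   6 |  11 | bbcbedaacebcaedeea
   7 |  21 | bcaedeea
   8 |   9 | bcbbcbedaacebcaedeea
   9 |  12 | bcbedaacebcaedeea
  10 |  14 | bedaacebcaedeea
  11 |  22 | caedeea
  12 |  10 | cbbcbedaacebcaedeea
  13 |  13 | cbedaacebcaedeea
  14 |   2 | cceeadebcbbcbedaacebcaedeea
  15 |  19 | cebcaedeea
  16 |   3 | ceeadebcbbcbedaacebcaedeea
  17 |  16 | daacebcaedeea
  18 |   1 | dcceeadebcbbcbedaacebcaedeea
  19 |   7 | debcbbcbedaacebcaedeea
  20 |  25 | deea
  21 |  27 | ea
  22 |   5 | eadebcbbcbedaacebcaedeea
  23 |  20 | ebcaedeea
  24 |   8 | ebcbbcbedaacebcaedeea
  25 |  15 | edaacebcaedeea
  26 |  24 | edeea
  27 |  26 | eea
  28 |   4 | eeadebcbbcbedaacebcaedeea

SA = [28, 17, 18, 0, 6, 23, 11, 21, 9, 12, 14, 22, 10, 13, 2, 19, 3, 16, 1, 7, 25, 27, 5, 20, 8, 15, 24, 26, 4]
i: (SA[i-1],SA[i]) lcp shared
  1: (28,17) 1 'a'
  2: (17,18) 1 'a'
  3: (18,0) 1 'a'
  4: (0,6) 2 'ad'
  5: (6,23) 1 'a'
  6: (23,11) 0 ''
  7: (11,21) 1 'b'
  8: (21,9) 2 'bc'
  9: (9,12) 3 'bcb'
  10: (12,14) 1 'b'
  11: (14,22) 0 ''
  12: (22,10) 1 'c'
  13: (10,13) 2 'cb'
  14: (13,2) 1 'c'
  15: (2,19) 1 'c'
  16: (19,3) 2 'ce'
  17: (3,16) 0 ''
  18: (16,1) 1 'd'
  19: (1,7) 1 'd'
  20: (7,25) 2 'de'
  21: (25,27) 0 ''
  22: (27,5) 2 'ea'
  23: (5,20) 1 'e'
  24: (20,8) 3 'ebc'
  25: (8,15) 1 'e'
  26: (15,24) 2 'ed'
  27: (24,26) 1 'e'
  28: (26,4) 3 'eea'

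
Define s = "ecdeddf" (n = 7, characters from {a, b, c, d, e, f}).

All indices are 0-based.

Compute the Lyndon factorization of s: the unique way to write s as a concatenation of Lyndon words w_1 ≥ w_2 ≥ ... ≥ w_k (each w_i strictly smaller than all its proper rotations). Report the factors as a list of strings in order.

["e", "cdeddf"]

emit factor 1: 'e' (i=0, period=1)
emit factor 2: 'cdeddf' (i=1, period=6)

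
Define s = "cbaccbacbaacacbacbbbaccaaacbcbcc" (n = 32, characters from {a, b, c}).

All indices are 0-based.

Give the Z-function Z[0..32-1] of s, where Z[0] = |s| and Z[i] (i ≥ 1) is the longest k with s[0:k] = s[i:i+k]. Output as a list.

Z[0]=32
i=1: outside box; Z[1]=0
i=2: outside box; Z[2]=0
i=3: outside box; Z[3]=1 grow→box=[3,4)
i=4: outside box; Z[4]=4 grow→box=[4,8)
i=5: min(r-i=3, Z[1]=0)=0; Z[5]=0
i=6: min(r-i=2, Z[2]=0)=0; Z[6]=0
i=7: min(r-i=1, Z[3]=1)=1; Z[7]=3 grow→box=[7,10)
i=8: min(r-i=2, Z[1]=0)=0; Z[8]=0
i=9: min(r-i=1, Z[2]=0)=0; Z[9]=0
i=10: outside box; Z[10]=0
i=11: outside box; Z[11]=1 grow→box=[11,12)
i=12: outside box; Z[12]=0
i=13: outside box; Z[13]=4 grow→box=[13,17)
i=14: min(r-i=3, Z[1]=0)=0; Z[14]=0
i=15: min(r-i=2, Z[2]=0)=0; Z[15]=0
i=16: min(r-i=1, Z[3]=1)=1; Z[16]=2 grow→box=[16,18)
i=17: min(r-i=1, Z[1]=0)=0; Z[17]=0
i=18: outside box; Z[18]=0
i=19: outside box; Z[19]=0
i=20: outside box; Z[20]=0
i=21: outside box; Z[21]=1 grow→box=[21,22)
i=22: outside box; Z[22]=1 grow→box=[22,23)
i=23: outside box; Z[23]=0
i=24: outside box; Z[24]=0
i=25: outside box; Z[25]=0
i=26: outside box; Z[26]=2 grow→box=[26,28)
i=27: min(r-i=1, Z[1]=0)=0; Z[27]=0
i=28: outside box; Z[28]=2 grow→box=[28,30)
i=29: min(r-i=1, Z[1]=0)=0; Z[29]=0
i=30: outside box; Z[30]=1 grow→box=[30,31)
i=31: outside box; Z[31]=1 grow→box=[31,32)

[32, 0, 0, 1, 4, 0, 0, 3, 0, 0, 0, 1, 0, 4, 0, 0, 2, 0, 0, 0, 0, 1, 1, 0, 0, 0, 2, 0, 2, 0, 1, 1]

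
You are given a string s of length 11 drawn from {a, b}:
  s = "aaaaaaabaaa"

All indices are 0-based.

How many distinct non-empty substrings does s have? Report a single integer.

39

rank | idx | suffix
   0 |  10 | a
   1 |   9 | aa
   2 |   8 | aaa
   3 |   0 | aaaaaaabaaa
   4 |   1 | aaaaaabaaa
   5 |   2 | aaaaabaaa
   6 |   3 | aaaabaaa
   7 |   4 | aaabaaa
   8 |   5 | aabaaa
   9 |   6 | abaaa
  10 |   7 | baaa

SA = [10, 9, 8, 0, 1, 2, 3, 4, 5, 6, 7]
i: (SA[i-1],SA[i]) lcp shared
  1: (10,9) 1 'a'
  2: (9,8) 2 'aa'
  3: (8,0) 3 'aaa'
  4: (0,1) 6 'aaaaaa'
  5: (1,2) 5 'aaaaa'
  6: (2,3) 4 'aaaa'
  7: (3,4) 3 'aaa'
  8: (4,5) 2 'aa'
  9: (5,6) 1 'a'
  10: (6,7) 0 ''

n(n+1)/2 = 11·12/2 = 66
Σ LCP = 0 + 1 + 2 + 3 + 6 + 5 + 4 + 3 + 2 + 1 + 0 = 27
distinct = 66 − 27 = 39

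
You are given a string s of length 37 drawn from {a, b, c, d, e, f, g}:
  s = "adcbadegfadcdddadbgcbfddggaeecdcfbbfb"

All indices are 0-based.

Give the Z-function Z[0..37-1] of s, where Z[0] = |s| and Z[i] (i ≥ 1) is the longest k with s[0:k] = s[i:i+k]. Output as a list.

[37, 0, 0, 0, 2, 0, 0, 0, 0, 3, 0, 0, 0, 0, 0, 2, 0, 0, 0, 0, 0, 0, 0, 0, 0, 0, 1, 0, 0, 0, 0, 0, 0, 0, 0, 0, 0]

Z[0]=37
i=1: i≥r, start 0; Z[1]=0
i=2: i≥r, start 0; Z[2]=0
i=3: i≥r, start 0; Z[3]=0
i=4: i≥r, start 0; Z[4]=2 scan→box=[4,6)
i=5: min(r-i=1, Z[1]=0)=0; Z[5]=0
i=6: i≥r, start 0; Z[6]=0
i=7: i≥r, start 0; Z[7]=0
i=8: i≥r, start 0; Z[8]=0
i=9: i≥r, start 0; Z[9]=3 scan→box=[9,12)
i=10: min(r-i=2, Z[1]=0)=0; Z[10]=0
i=11: min(r-i=1, Z[2]=0)=0; Z[11]=0
i=12: i≥r, start 0; Z[12]=0
i=13: i≥r, start 0; Z[13]=0
i=14: i≥r, start 0; Z[14]=0
i=15: i≥r, start 0; Z[15]=2 scan→box=[15,17)
i=16: min(r-i=1, Z[1]=0)=0; Z[16]=0
i=17: i≥r, start 0; Z[17]=0
i=18: i≥r, start 0; Z[18]=0
i=19: i≥r, start 0; Z[19]=0
i=20: i≥r, start 0; Z[20]=0
i=21: i≥r, start 0; Z[21]=0
i=22: i≥r, start 0; Z[22]=0
i=23: i≥r, start 0; Z[23]=0
i=24: i≥r, start 0; Z[24]=0
i=25: i≥r, start 0; Z[25]=0
i=26: i≥r, start 0; Z[26]=1 scan→box=[26,27)
i=27: i≥r, start 0; Z[27]=0
i=28: i≥r, start 0; Z[28]=0
i=29: i≥r, start 0; Z[29]=0
i=30: i≥r, start 0; Z[30]=0
i=31: i≥r, start 0; Z[31]=0
i=32: i≥r, start 0; Z[32]=0
i=33: i≥r, start 0; Z[33]=0
i=34: i≥r, start 0; Z[34]=0
i=35: i≥r, start 0; Z[35]=0
i=36: i≥r, start 0; Z[36]=0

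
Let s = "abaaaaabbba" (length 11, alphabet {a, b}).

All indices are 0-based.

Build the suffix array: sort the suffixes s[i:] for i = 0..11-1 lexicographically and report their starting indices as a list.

rank | idx | suffix
   0 |  10 | a
   1 |   2 | aaaaabbba
   2 |   3 | aaaabbba
   3 |   4 | aaabbba
   4 |   5 | aabbba
   5 |   0 | abaaaaabbba
   6 |   6 | abbba
   7 |   9 | ba
   8 |   1 | baaaaabbba
   9 |   8 | bba
  10 |   7 | bbba

[10, 2, 3, 4, 5, 0, 6, 9, 1, 8, 7]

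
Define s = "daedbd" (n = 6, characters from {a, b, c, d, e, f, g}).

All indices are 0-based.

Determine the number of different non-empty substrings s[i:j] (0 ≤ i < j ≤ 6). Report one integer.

19

sorted suffixes:
  #0 SA[0]=1  'aedbd'
  #1 SA[1]=4  'bd'
  #2 SA[2]=5  'd'
  #3 SA[3]=0  'daedbd'
  #4 SA[4]=3  'dbd'
  #5 SA[5]=2  'edbd'

SA = [1, 4, 5, 0, 3, 2]
rank  pair      lcp
   1  s[1:],s[4:]  0  ''
   2  s[4:],s[5:]  0  ''
   3  s[5:],s[0:]  1  'd'
   4  s[0:],s[3:]  1  'd'
   5  s[3:],s[2:]  0  ''

n(n+1)/2 = 6·7/2 = 21
Σ LCP = 0 + 0 + 0 + 1 + 1 + 0 = 2
distinct = 21 − 2 = 19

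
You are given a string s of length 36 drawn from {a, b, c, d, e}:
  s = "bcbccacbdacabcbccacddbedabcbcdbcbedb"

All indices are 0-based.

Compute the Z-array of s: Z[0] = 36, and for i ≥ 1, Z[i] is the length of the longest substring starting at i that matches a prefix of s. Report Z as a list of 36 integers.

Z[0]=36
i=1: i≥r, start 0; Z[1]=0
i=2: i≥r, start 0; Z[2]=2 extend→box=[2,4)
i=3: min(r-i=1, Z[1]=0)=0; Z[3]=0
i=4: i≥r, start 0; Z[4]=0
i=5: i≥r, start 0; Z[5]=0
i=6: i≥r, start 0; Z[6]=0
i=7: i≥r, start 0; Z[7]=1 extend→box=[7,8)
i=8: i≥r, start 0; Z[8]=0
i=9: i≥r, start 0; Z[9]=0
i=10: i≥r, start 0; Z[10]=0
i=11: i≥r, start 0; Z[11]=0
i=12: i≥r, start 0; Z[12]=7 extend→box=[12,19)
i=13: min(r-i=6, Z[1]=0)=0; Z[13]=0
i=14: min(r-i=5, Z[2]=2)=2; Z[14]=2
i=15: min(r-i=4, Z[3]=0)=0; Z[15]=0
i=16: min(r-i=3, Z[4]=0)=0; Z[16]=0
i=17: min(r-i=2, Z[5]=0)=0; Z[17]=0
i=18: min(r-i=1, Z[6]=0)=0; Z[18]=0
i=19: i≥r, start 0; Z[19]=0
i=20: i≥r, start 0; Z[20]=0
i=21: i≥r, start 0; Z[21]=1 extend→box=[21,22)
i=22: i≥r, start 0; Z[22]=0
i=23: i≥r, start 0; Z[23]=0
i=24: i≥r, start 0; Z[24]=0
i=25: i≥r, start 0; Z[25]=4 extend→box=[25,29)
i=26: min(r-i=3, Z[1]=0)=0; Z[26]=0
i=27: min(r-i=2, Z[2]=2)=2; Z[27]=2
i=28: min(r-i=1, Z[3]=0)=0; Z[28]=0
i=29: i≥r, start 0; Z[29]=0
i=30: i≥r, start 0; Z[30]=3 extend→box=[30,33)
i=31: min(r-i=2, Z[1]=0)=0; Z[31]=0
i=32: min(r-i=1, Z[2]=2)=1; Z[32]=1
i=33: i≥r, start 0; Z[33]=0
i=34: i≥r, start 0; Z[34]=0
i=35: i≥r, start 0; Z[35]=1 extend→box=[35,36)

[36, 0, 2, 0, 0, 0, 0, 1, 0, 0, 0, 0, 7, 0, 2, 0, 0, 0, 0, 0, 0, 1, 0, 0, 0, 4, 0, 2, 0, 0, 3, 0, 1, 0, 0, 1]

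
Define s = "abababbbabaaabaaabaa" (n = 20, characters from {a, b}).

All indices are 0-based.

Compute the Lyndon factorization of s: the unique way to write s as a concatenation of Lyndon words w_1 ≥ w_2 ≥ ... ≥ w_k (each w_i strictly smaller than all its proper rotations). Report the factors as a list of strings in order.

emit factor 1: 'abababbb' (i=0, period=8)
emit factor 2: 'ab' (i=8, period=2)
emit factor 3: 'aaab' (i=10, period=4)
emit factor 4: 'aaab' (i=14, period=4)
emit factor 5: 'a' (i=18, period=1)
emit factor 6: 'a' (i=19, period=1)

["abababbb", "ab", "aaab", "aaab", "a", "a"]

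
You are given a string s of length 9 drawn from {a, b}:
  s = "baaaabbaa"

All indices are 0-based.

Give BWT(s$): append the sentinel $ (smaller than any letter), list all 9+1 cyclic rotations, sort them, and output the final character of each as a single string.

rank  rotation    last
    0  $baaaabbaa  a
    1  a$baaaabba  a
    2  aa$baaaabb  b
    3  aaaabbaa$b  b
    4  aaabbaa$ba  a
    5  aabbaa$baa  a
    6  abbaa$baaa  a
    7  baa$baaaab  b
    8  baaaabbaa$  $
    9  bbaa$baaaa  a

aabbaaab$a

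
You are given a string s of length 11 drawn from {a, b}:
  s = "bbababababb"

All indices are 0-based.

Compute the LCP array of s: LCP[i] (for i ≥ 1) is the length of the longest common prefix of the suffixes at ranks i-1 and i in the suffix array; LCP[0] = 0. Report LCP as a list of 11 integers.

rank | idx | suffix
   0 |   2 | ababababb
   1 |   4 | abababb
   2 |   6 | ababb
   3 |   8 | abb
   4 |  10 | b
   5 |   1 | bababababb
   6 |   3 | babababb
   7 |   5 | bababb
   8 |   7 | babb
   9 |   9 | bb
  10 |   0 | bbababababb

SA = [2, 4, 6, 8, 10, 1, 3, 5, 7, 9, 0]
i: (SA[i-1],SA[i]) lcp shared
  1: (2,4) 6 'ababab'
  2: (4,6) 4 'abab'
  3: (6,8) 2 'ab'
  4: (8,10) 0 ''
  5: (10,1) 1 'b'
  6: (1,3) 7 'bababab'
  7: (3,5) 5 'babab'
  8: (5,7) 3 'bab'
  9: (7,9) 1 'b'
  10: (9,0) 2 'bb'

[0, 6, 4, 2, 0, 1, 7, 5, 3, 1, 2]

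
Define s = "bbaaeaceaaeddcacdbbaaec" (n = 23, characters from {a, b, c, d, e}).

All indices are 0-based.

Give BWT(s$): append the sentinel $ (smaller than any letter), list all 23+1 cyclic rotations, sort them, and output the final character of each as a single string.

cbbeceaaabb$dedaacdecaaa

rank  rotation                  last
    0  $bbaaeaceaaeddcacdbbaaec  c
    1  aaeaceaaeddcacdbbaaec$bb  b
    2  aaec$bbaaeaceaaeddcacdbb  b
    3  aaeddcacdbbaaec$bbaaeace  e
    4  acdbbaaec$bbaaeaceaaeddc  c
    5  aceaaeddcacdbbaaec$bbaae  e
    6  aeaceaaeddcacdbbaaec$bba  a
    7  aec$bbaaeaceaaeddcacdbba  a
    8  aeddcacdbbaaec$bbaaeacea  a
    9  baaeaceaaeddcacdbbaaec$b  b
   10  baaec$bbaaeaceaaeddcacdb  b
   11  bbaaeaceaaeddcacdbbaaec$  $
   12  bbaaec$bbaaeaceaaeddcacd  d
   13  c$bbaaeaceaaeddcacdbbaae  e
   14  cacdbbaaec$bbaaeaceaaedd  d
   15  cdbbaaec$bbaaeaceaaeddca  a
   16  ceaaeddcacdbbaaec$bbaaea  a
   17  dbbaaec$bbaaeaceaaeddcac  c
   18  dcacdbbaaec$bbaaeaceaaed  d
   19  ddcacdbbaaec$bbaaeaceaae  e
   20  eaaeddcacdbbaaec$bbaaeac  c
   21  eaceaaeddcacdbbaaec$bbaa  a
   22  ec$bbaaeaceaaeddcacdbbaa  a
   23  eddcacdbbaaec$bbaaeaceaa  a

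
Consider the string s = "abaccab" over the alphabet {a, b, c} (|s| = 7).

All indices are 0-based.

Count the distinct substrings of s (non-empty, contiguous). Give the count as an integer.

23

sorted suffixes:
  #0 SA[0]=5  'ab'
  #1 SA[1]=0  'abaccab'
  #2 SA[2]=2  'accab'
  #3 SA[3]=6  'b'
  #4 SA[4]=1  'baccab'
  #5 SA[5]=4  'cab'
  #6 SA[6]=3  'ccab'

SA = [5, 0, 2, 6, 1, 4, 3]
[i] adj suffixes → lcp
  [1] 5/0 → 2 ('ab')
  [2] 0/2 → 1 ('a')
  [3] 2/6 → 0 ('')
  [4] 6/1 → 1 ('b')
  [5] 1/4 → 0 ('')
  [6] 4/3 → 1 ('c')

n(n+1)/2 = 7·8/2 = 28
Σ LCP = 0 + 2 + 1 + 0 + 1 + 0 + 1 = 5
distinct = 28 − 5 = 23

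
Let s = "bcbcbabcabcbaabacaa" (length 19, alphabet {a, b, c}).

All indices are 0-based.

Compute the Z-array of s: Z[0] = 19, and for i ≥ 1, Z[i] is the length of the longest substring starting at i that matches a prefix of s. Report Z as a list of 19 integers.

[19, 0, 3, 0, 1, 0, 2, 0, 0, 3, 0, 1, 0, 0, 1, 0, 0, 0, 0]

Z[0]=19
i=1: fresh scan; Z[1]=0
i=2: fresh scan; Z[2]=3 scan→box=[2,5)
i=3: min(r-i=2, Z[1]=0)=0; Z[3]=0
i=4: min(r-i=1, Z[2]=3)=1; Z[4]=1
i=5: fresh scan; Z[5]=0
i=6: fresh scan; Z[6]=2 scan→box=[6,8)
i=7: min(r-i=1, Z[1]=0)=0; Z[7]=0
i=8: fresh scan; Z[8]=0
i=9: fresh scan; Z[9]=3 scan→box=[9,12)
i=10: min(r-i=2, Z[1]=0)=0; Z[10]=0
i=11: min(r-i=1, Z[2]=3)=1; Z[11]=1
i=12: fresh scan; Z[12]=0
i=13: fresh scan; Z[13]=0
i=14: fresh scan; Z[14]=1 scan→box=[14,15)
i=15: fresh scan; Z[15]=0
i=16: fresh scan; Z[16]=0
i=17: fresh scan; Z[17]=0
i=18: fresh scan; Z[18]=0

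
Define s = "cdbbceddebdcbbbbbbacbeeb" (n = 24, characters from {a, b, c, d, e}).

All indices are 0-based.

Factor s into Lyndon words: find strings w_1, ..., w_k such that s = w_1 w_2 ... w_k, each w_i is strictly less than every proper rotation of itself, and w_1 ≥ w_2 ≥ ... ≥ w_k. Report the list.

emit factor 1: 'cd' (i=0, period=2)
emit factor 2: 'bbceddebdc' (i=2, period=10)
emit factor 3: 'b' (i=12, period=1)
emit factor 4: 'b' (i=13, period=1)
emit factor 5: 'b' (i=14, period=1)
emit factor 6: 'b' (i=15, period=1)
emit factor 7: 'b' (i=16, period=1)
emit factor 8: 'b' (i=17, period=1)
emit factor 9: 'acbeeb' (i=18, period=6)

["cd", "bbceddebdc", "b", "b", "b", "b", "b", "b", "acbeeb"]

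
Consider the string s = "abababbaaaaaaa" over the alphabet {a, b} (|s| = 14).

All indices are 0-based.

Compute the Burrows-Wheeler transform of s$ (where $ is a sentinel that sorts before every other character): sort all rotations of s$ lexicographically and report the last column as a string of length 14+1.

aaaaaaab$bbbaaa

rank  rotation         last
    0  $abababbaaaaaaa  a
    1  a$abababbaaaaaa  a
    2  aa$abababbaaaaa  a
    3  aaa$abababbaaaa  a
    4  aaaa$abababbaaa  a
    5  aaaaa$abababbaa  a
    6  aaaaaa$abababba  a
    7  aaaaaaa$abababb  b
    8  abababbaaaaaaa$  $
    9  ababbaaaaaaa$ab  b
   10  abbaaaaaaa$abab  b
   11  baaaaaaa$ababab  b
   12  bababbaaaaaaa$a  a
   13  babbaaaaaaa$aba  a
   14  bbaaaaaaa$ababa  a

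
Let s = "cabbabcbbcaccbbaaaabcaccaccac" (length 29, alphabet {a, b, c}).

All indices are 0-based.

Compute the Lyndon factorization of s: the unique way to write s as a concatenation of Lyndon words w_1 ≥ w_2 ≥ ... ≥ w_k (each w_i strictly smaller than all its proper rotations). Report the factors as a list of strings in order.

["c", "abbabcbbcaccbb", "aaaabcaccaccac"]

emit factor 1: 'c' (i=0, period=1)
emit factor 2: 'abbabcbbcaccbb' (i=1, period=14)
emit factor 3: 'aaaabcaccaccac' (i=15, period=14)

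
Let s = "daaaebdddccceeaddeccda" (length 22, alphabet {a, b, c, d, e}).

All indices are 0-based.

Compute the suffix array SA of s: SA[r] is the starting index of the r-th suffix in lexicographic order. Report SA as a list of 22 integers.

rank→(start, suffix):
  0 → (21, 'a')
  1 → (1, 'aaaebdddccceeaddeccda')
  2 → (2, 'aaebdddccceeaddeccda')
  3 → (14, 'addeccda')
  4 → (3, 'aebdddccceeaddeccda')
  5 → (5, 'bdddccceeaddeccda')
  6 → (9, 'ccceeaddeccda')
  7 → (18, 'ccda')
  8 → (10, 'cceeaddeccda')
  9 → (19, 'cda')
  10 → (11, 'ceeaddeccda')
  11 → (20, 'da')
  12 → (0, 'daaaebdddccceeaddeccda')
  13 → (8, 'dccceeaddeccda')
  14 → (7, 'ddccceeaddeccda')
  15 → (6, 'dddccceeaddeccda')
  16 → (15, 'ddeccda')
  17 → (16, 'deccda')
  18 → (13, 'eaddeccda')
  19 → (4, 'ebdddccceeaddeccda')
  20 → (17, 'eccda')
  21 → (12, 'eeaddeccda')

[21, 1, 2, 14, 3, 5, 9, 18, 10, 19, 11, 20, 0, 8, 7, 6, 15, 16, 13, 4, 17, 12]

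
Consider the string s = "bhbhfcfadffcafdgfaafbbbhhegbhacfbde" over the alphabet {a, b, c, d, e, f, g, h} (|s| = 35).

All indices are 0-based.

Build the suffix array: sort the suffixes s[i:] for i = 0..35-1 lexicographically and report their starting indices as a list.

sorted suffixes:
  #0 SA[0]=17  'aafbbbhhegbhacfbde'
  #1 SA[1]=29  'acfbde'
  #2 SA[2]=7  'adffcafdgfaafbbbhhegbhacfbde'
  #3 SA[3]=18  'afbbbhhegbhacfbde'
  #4 SA[4]=12  'afdgfaafbbbhhegbhacfbde'
  #5 SA[5]=20  'bbbhhegbhacfbde'
  #6 SA[6]=21  'bbhhegbhacfbde'
  #7 SA[7]=32  'bde'
  #8 SA[8]=27  'bhacfbde'
  #9 SA[9]=0  'bhbhfcfadffcafdgfaafbbbhhegbhacfbde'
  #10 SA[10]=2  'bhfcfadffcafdgfaafbbbhhegbhacfbde'
  #11 SA[11]=22  'bhhegbhacfbde'
  #12 SA[12]=11  'cafdgfaafbbbhhegbhacfbde'
  #13 SA[13]=5  'cfadffcafdgfaafbbbhhegbhacfbde'
  #14 SA[14]=30  'cfbde'
  #15 SA[15]=33  'de'
  #16 SA[16]=8  'dffcafdgfaafbbbhhegbhacfbde'
  #17 SA[17]=14  'dgfaafbbbhhegbhacfbde'
  #18 SA[18]=34  'e'
  #19 SA[19]=25  'egbhacfbde'
  #20 SA[20]=16  'faafbbbhhegbhacfbde'
  #21 SA[21]=6  'fadffcafdgfaafbbbhhegbhacfbde'
  #22 SA[22]=19  'fbbbhhegbhacfbde'
  #23 SA[23]=31  'fbde'
  #24 SA[24]=10  'fcafdgfaafbbbhhegbhacfbde'
  #25 SA[25]=4  'fcfadffcafdgfaafbbbhhegbhacfbde'
  #26 SA[26]=13  'fdgfaafbbbhhegbhacfbde'
  #27 SA[27]=9  'ffcafdgfaafbbbhhegbhacfbde'
  #28 SA[28]=26  'gbhacfbde'
  #29 SA[29]=15  'gfaafbbbhhegbhacfbde'
  #30 SA[30]=28  'hacfbde'
  #31 SA[31]=1  'hbhfcfadffcafdgfaafbbbhhegbhacfbde'
  #32 SA[32]=24  'hegbhacfbde'
  #33 SA[33]=3  'hfcfadffcafdgfaafbbbhhegbhacfbde'
  #34 SA[34]=23  'hhegbhacfbde'

[17, 29, 7, 18, 12, 20, 21, 32, 27, 0, 2, 22, 11, 5, 30, 33, 8, 14, 34, 25, 16, 6, 19, 31, 10, 4, 13, 9, 26, 15, 28, 1, 24, 3, 23]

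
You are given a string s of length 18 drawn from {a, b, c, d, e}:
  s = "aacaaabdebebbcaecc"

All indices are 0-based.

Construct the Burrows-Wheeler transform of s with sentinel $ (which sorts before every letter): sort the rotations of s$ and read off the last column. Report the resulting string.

cca$aacebaecabebbda

rank  rotation             last
    0  $aacaaabdebebbcaecc  c
    1  aaabdebebbcaecc$aac  c
    2  aabdebebbcaecc$aaca  a
    3  aacaaabdebebbcaecc$  $
    4  abdebebbcaecc$aacaa  a
    5  acaaabdebebbcaecc$a  a
    6  aecc$aacaaabdebebbc  c
    7  bbcaecc$aacaaabdebe  e
    8  bcaecc$aacaaabdebeb  b
    9  bdebebbcaecc$aacaaa  a
   10  bebbcaecc$aacaaabde  e
   11  c$aacaaabdebebbcaec  c
   12  caaabdebebbcaecc$aa  a
   13  caecc$aacaaabdebebb  b
   14  cc$aacaaabdebebbcae  e
   15  debebbcaecc$aacaaab  b
   16  ebbcaecc$aacaaabdeb  b
   17  ebebbcaecc$aacaaabd  d
   18  ecc$aacaaabdebebbca  a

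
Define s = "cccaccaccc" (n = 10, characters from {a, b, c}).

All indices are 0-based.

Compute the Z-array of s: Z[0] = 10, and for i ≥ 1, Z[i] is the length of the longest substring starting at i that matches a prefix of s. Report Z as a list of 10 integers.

[10, 2, 1, 0, 2, 1, 0, 3, 2, 1]

Z[0]=10
i=1: i≥r, start 0; Z[1]=2 scan→box=[1,3)
i=2: min(r-i=1, Z[1]=2)=1; Z[2]=1
i=3: i≥r, start 0; Z[3]=0
i=4: i≥r, start 0; Z[4]=2 scan→box=[4,6)
i=5: min(r-i=1, Z[1]=2)=1; Z[5]=1
i=6: i≥r, start 0; Z[6]=0
i=7: i≥r, start 0; Z[7]=3 scan→box=[7,10)
i=8: min(r-i=2, Z[1]=2)=2; Z[8]=2
i=9: min(r-i=1, Z[2]=1)=1; Z[9]=1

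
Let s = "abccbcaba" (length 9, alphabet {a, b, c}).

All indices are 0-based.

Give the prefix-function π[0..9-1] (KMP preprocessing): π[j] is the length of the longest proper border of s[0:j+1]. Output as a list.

[0, 0, 0, 0, 0, 0, 1, 2, 1]

π[0] = 0
j=1 s[j]='b': π[1]=0 (border '')
j=2 s[j]='c': π[2]=0 (border '')
j=3 s[j]='c': π[3]=0 (border '')
j=4 s[j]='b': π[4]=0 (border '')
j=5 s[j]='c': π[5]=0 (border '')
j=6 s[j]='a': π[6]=1 (border 'a')
j=7 s[j]='b': π[7]=2 (border 'ab')
j=8 s[j]='a': k: 2→0; π[8]=1 (border 'a')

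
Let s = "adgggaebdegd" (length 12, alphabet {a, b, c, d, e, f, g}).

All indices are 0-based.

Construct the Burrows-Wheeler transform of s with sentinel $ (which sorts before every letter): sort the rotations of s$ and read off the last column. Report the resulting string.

d$gegbaadgegd

rank  rotation       last
    0  $adgggaebdegd  d
    1  adgggaebdegd$  $
    2  aebdegd$adggg  g
    3  bdegd$adgggae  e
    4  d$adgggaebdeg  g
    5  degd$adgggaeb  b
    6  dgggaebdegd$a  a
    7  ebdegd$adggga  a
    8  egd$adgggaebd  d
    9  gaebdegd$adgg  g
   10  gd$adgggaebde  e
   11  ggaebdegd$adg  g
   12  gggaebdegd$ad  d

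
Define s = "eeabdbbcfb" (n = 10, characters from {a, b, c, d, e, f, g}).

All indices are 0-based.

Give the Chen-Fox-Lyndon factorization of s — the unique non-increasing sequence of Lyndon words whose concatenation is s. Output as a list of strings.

["e", "e", "abdbbcfb"]

emit factor 1: 'e' (i=0, period=1)
emit factor 2: 'e' (i=1, period=1)
emit factor 3: 'abdbbcfb' (i=2, period=8)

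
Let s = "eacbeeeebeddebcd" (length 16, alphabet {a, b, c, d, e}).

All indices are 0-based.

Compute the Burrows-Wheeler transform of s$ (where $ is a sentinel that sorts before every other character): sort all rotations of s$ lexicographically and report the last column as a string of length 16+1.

deeecabced$debeeb

rank  rotation           last
    0  $eacbeeeebeddebcd  d
    1  acbeeeebeddebcd$e  e
    2  bcd$eacbeeeebedde  e
    3  beddebcd$eacbeeee  e
    4  beeeebeddebcd$eac  c
    5  cbeeeebeddebcd$ea  a
    6  cd$eacbeeeebeddeb  b
    7  d$eacbeeeebeddebc  c
    8  ddebcd$eacbeeeebe  e
    9  debcd$eacbeeeebed  d
   10  eacbeeeebeddebcd$  $
   11  ebcd$eacbeeeebedd  d
   12  ebeddebcd$eacbeee  e
   13  eddebcd$eacbeeeeb  b
   14  eebeddebcd$eacbee  e
   15  eeebeddebcd$eacbe  e
   16  eeeebeddebcd$eacb  b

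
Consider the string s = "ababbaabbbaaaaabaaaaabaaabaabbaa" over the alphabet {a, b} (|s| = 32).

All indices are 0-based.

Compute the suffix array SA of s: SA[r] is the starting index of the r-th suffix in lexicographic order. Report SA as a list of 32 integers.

sorted suffixes:
  #0 SA[0]=31  'a'
  #1 SA[1]=30  'aa'
  #2 SA[2]=10  'aaaaabaaaaabaaabaabbaa'
  #3 SA[3]=16  'aaaaabaaabaabbaa'
  #4 SA[4]=11  'aaaabaaaaabaaabaabbaa'
  #5 SA[5]=17  'aaaabaaabaabbaa'
  #6 SA[6]=12  'aaabaaaaabaaabaabbaa'
  #7 SA[7]=18  'aaabaaabaabbaa'
  #8 SA[8]=22  'aaabaabbaa'
  #9 SA[9]=13  'aabaaaaabaaabaabbaa'
  #10 SA[10]=19  'aabaaabaabbaa'
  #11 SA[11]=23  'aabaabbaa'
  #12 SA[12]=26  'aabbaa'
  #13 SA[13]=5  'aabbbaaaaabaaaaabaaabaabbaa'
  #14 SA[14]=14  'abaaaaabaaabaabbaa'
  #15 SA[15]=20  'abaaabaabbaa'
  #16 SA[16]=24  'abaabbaa'
  #17 SA[17]=0  'ababbaabbbaaaaabaaaaabaaabaabbaa'
  #18 SA[18]=27  'abbaa'
  #19 SA[19]=2  'abbaabbbaaaaabaaaaabaaabaabbaa'
  #20 SA[20]=6  'abbbaaaaabaaaaabaaabaabbaa'
  #21 SA[21]=29  'baa'
  #22 SA[22]=9  'baaaaabaaaaabaaabaabbaa'
  #23 SA[23]=15  'baaaaabaaabaabbaa'
  #24 SA[24]=21  'baaabaabbaa'
  #25 SA[25]=25  'baabbaa'
  #26 SA[26]=4  'baabbbaaaaabaaaaabaaabaabbaa'
  #27 SA[27]=1  'babbaabbbaaaaabaaaaabaaabaabbaa'
  #28 SA[28]=28  'bbaa'
  #29 SA[29]=8  'bbaaaaabaaaaabaaabaabbaa'
  #30 SA[30]=3  'bbaabbbaaaaabaaaaabaaabaabbaa'
  #31 SA[31]=7  'bbbaaaaabaaaaabaaabaabbaa'

[31, 30, 10, 16, 11, 17, 12, 18, 22, 13, 19, 23, 26, 5, 14, 20, 24, 0, 27, 2, 6, 29, 9, 15, 21, 25, 4, 1, 28, 8, 3, 7]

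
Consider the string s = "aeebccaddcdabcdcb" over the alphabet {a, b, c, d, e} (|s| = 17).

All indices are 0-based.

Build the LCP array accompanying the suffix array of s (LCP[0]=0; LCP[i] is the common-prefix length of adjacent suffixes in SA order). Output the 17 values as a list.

rank→(start, suffix):
  0 → (11, 'abcdcb')
  1 → (6, 'addcdabcdcb')
  2 → (0, 'aeebccaddcdabcdcb')
  3 → (16, 'b')
  4 → (3, 'bccaddcdabcdcb')
  5 → (12, 'bcdcb')
  6 → (5, 'caddcdabcdcb')
  7 → (15, 'cb')
  8 → (4, 'ccaddcdabcdcb')
  9 → (9, 'cdabcdcb')
  10 → (13, 'cdcb')
  11 → (10, 'dabcdcb')
  12 → (14, 'dcb')
  13 → (8, 'dcdabcdcb')
  14 → (7, 'ddcdabcdcb')
  15 → (2, 'ebccaddcdabcdcb')
  16 → (1, 'eebccaddcdabcdcb')

SA = [11, 6, 0, 16, 3, 12, 5, 15, 4, 9, 13, 10, 14, 8, 7, 2, 1]
[i] adj suffixes → lcp
  [1] 11/6 → 1 ('a')
  [2] 6/0 → 1 ('a')
  [3] 0/16 → 0 ('')
  [4] 16/3 → 1 ('b')
  [5] 3/12 → 2 ('bc')
  [6] 12/5 → 0 ('')
  [7] 5/15 → 1 ('c')
  [8] 15/4 → 1 ('c')
  [9] 4/9 → 1 ('c')
  [10] 9/13 → 2 ('cd')
  [11] 13/10 → 0 ('')
  [12] 10/14 → 1 ('d')
  [13] 14/8 → 2 ('dc')
  [14] 8/7 → 1 ('d')
  [15] 7/2 → 0 ('')
  [16] 2/1 → 1 ('e')

[0, 1, 1, 0, 1, 2, 0, 1, 1, 1, 2, 0, 1, 2, 1, 0, 1]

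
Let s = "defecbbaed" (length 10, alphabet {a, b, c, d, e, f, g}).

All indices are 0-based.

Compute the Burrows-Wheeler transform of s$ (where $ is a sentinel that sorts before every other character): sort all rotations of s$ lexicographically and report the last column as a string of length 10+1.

rank  rotation     last
    0  $defecbbaed  d
    1  aed$defecbb  b
    2  baed$defecb  b
    3  bbaed$defec  c
    4  cbbaed$defe  e
    5  d$defecbbae  e
    6  defecbbaed$  $
    7  ecbbaed$def  f
    8  ed$defecbba  a
    9  efecbbaed$d  d
   10  fecbbaed$de  e

dbbcee$fade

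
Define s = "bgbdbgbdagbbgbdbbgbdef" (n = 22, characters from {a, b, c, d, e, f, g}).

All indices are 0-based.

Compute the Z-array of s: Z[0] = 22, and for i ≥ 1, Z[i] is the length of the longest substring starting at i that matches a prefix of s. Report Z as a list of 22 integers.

[22, 0, 1, 0, 4, 0, 1, 0, 0, 0, 1, 5, 0, 1, 0, 1, 4, 0, 1, 0, 0, 0]

Z[0]=22
i=1: outside box; Z[1]=0
i=2: outside box; Z[2]=1 scan→box=[2,3)
i=3: outside box; Z[3]=0
i=4: outside box; Z[4]=4 scan→box=[4,8)
i=5: min(r-i=3, Z[1]=0)=0; Z[5]=0
i=6: min(r-i=2, Z[2]=1)=1; Z[6]=1
i=7: min(r-i=1, Z[3]=0)=0; Z[7]=0
i=8: outside box; Z[8]=0
i=9: outside box; Z[9]=0
i=10: outside box; Z[10]=1 scan→box=[10,11)
i=11: outside box; Z[11]=5 scan→box=[11,16)
i=12: min(r-i=4, Z[1]=0)=0; Z[12]=0
i=13: min(r-i=3, Z[2]=1)=1; Z[13]=1
i=14: min(r-i=2, Z[3]=0)=0; Z[14]=0
i=15: min(r-i=1, Z[4]=4)=1; Z[15]=1
i=16: outside box; Z[16]=4 scan→box=[16,20)
i=17: min(r-i=3, Z[1]=0)=0; Z[17]=0
i=18: min(r-i=2, Z[2]=1)=1; Z[18]=1
i=19: min(r-i=1, Z[3]=0)=0; Z[19]=0
i=20: outside box; Z[20]=0
i=21: outside box; Z[21]=0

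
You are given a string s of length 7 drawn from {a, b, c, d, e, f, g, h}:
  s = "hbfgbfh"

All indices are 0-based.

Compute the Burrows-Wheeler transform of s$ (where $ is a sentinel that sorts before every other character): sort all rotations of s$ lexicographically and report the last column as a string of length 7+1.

rank  rotation  last
    0  $hbfgbfh  h
    1  bfgbfh$h  h
    2  bfh$hbfg  g
    3  fgbfh$hb  b
    4  fh$hbfgb  b
    5  gbfh$hbf  f
    6  h$hbfgbf  f
    7  hbfgbfh$  $

hhgbbff$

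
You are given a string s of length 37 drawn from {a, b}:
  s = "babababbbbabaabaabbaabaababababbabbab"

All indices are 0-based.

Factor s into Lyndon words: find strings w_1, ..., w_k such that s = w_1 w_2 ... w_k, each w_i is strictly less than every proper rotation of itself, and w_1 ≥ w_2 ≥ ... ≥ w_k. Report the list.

["b", "abababbbb", "ab", "aabaabb", "aabaababababbabbab"]

emit factor 1: 'b' (i=0, period=1)
emit factor 2: 'abababbbb' (i=1, period=9)
emit factor 3: 'ab' (i=10, period=2)
emit factor 4: 'aabaabb' (i=12, period=7)
emit factor 5: 'aabaababababbabbab' (i=19, period=18)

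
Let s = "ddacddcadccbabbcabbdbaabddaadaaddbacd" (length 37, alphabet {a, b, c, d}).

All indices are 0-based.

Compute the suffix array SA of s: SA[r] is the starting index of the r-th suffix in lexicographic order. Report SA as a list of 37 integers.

[21, 26, 29, 12, 16, 22, 34, 2, 27, 7, 30, 20, 11, 33, 13, 17, 14, 18, 23, 15, 6, 10, 9, 35, 3, 36, 25, 28, 1, 19, 32, 5, 8, 24, 0, 31, 4]

rank | idx | suffix
   0 |  21 | aabddaadaaddbacd
   1 |  26 | aadaaddbacd
   2 |  29 | aaddbacd
   3 |  12 | abbcabbdbaabddaadaaddbacd
   4 |  16 | abbdbaabddaadaaddbacd
   5 |  22 | abddaadaaddbacd
   6 |  34 | acd
   7 |   2 | acddcadccbabbcabbdbaabddaadaaddbacd
   8 |  27 | adaaddbacd
   9 |   7 | adccbabbcabbdbaabddaadaaddbacd
  10 |  30 | addbacd
  11 |  20 | baabddaadaaddbacd
  12 |  11 | babbcabbdbaabddaadaaddbacd
  13 |  33 | bacd
  14 |  13 | bbcabbdbaabddaadaaddbacd
  15 |  17 | bbdbaabddaadaaddbacd
  16 |  14 | bcabbdbaabddaadaaddbacd
  17 |  18 | bdbaabddaadaaddbacd
  18 |  23 | bddaadaaddbacd
  19 |  15 | cabbdbaabddaadaaddbacd
  20 |   6 | cadccbabbcabbdbaabddaadaaddbacd
  21 |  10 | cbabbcabbdbaabddaadaaddbacd
  22 |   9 | ccbabbcabbdbaabddaadaaddbacd
  23 |  35 | cd
  24 |   3 | cddcadccbabbcabbdbaabddaadaaddbacd
  25 |  36 | d
  26 |  25 | daadaaddbacd
  27 |  28 | daaddbacd
  28 |   1 | dacddcadccbabbcabbdbaabddaadaaddbacd
  29 |  19 | dbaabddaadaaddbacd
  30 |  32 | dbacd
  31 |   5 | dcadccbabbcabbdbaabddaadaaddbacd
  32 |   8 | dccbabbcabbdbaabddaadaaddbacd
  33 |  24 | ddaadaaddbacd
  34 |   0 | ddacddcadccbabbcabbdbaabddaadaaddbacd
  35 |  31 | ddbacd
  36 |   4 | ddcadccbabbcabbdbaabddaadaaddbacd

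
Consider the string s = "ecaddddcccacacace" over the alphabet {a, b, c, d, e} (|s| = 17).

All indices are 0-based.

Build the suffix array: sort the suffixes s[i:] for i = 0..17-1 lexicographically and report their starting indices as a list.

rank→(start, suffix):
  0 → (10, 'acacace')
  1 → (12, 'acace')
  2 → (14, 'ace')
  3 → (2, 'addddcccacacace')
  4 → (9, 'cacacace')
  5 → (11, 'cacace')
  6 → (13, 'cace')
  7 → (1, 'caddddcccacacace')
  8 → (8, 'ccacacace')
  9 → (7, 'cccacacace')
  10 → (15, 'ce')
  11 → (6, 'dcccacacace')
  12 → (5, 'ddcccacacace')
  13 → (4, 'dddcccacacace')
  14 → (3, 'ddddcccacacace')
  15 → (16, 'e')
  16 → (0, 'ecaddddcccacacace')

[10, 12, 14, 2, 9, 11, 13, 1, 8, 7, 15, 6, 5, 4, 3, 16, 0]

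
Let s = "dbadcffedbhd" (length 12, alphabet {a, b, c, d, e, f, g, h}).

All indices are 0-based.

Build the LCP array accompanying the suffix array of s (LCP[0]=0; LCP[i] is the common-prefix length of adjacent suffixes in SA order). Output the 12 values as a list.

[0, 0, 1, 0, 0, 1, 2, 1, 0, 0, 1, 0]

rank | idx | suffix
   0 |   2 | adcffedbhd
   1 |   1 | badcffedbhd
   2 |   9 | bhd
   3 |   4 | cffedbhd
   4 |  11 | d
   5 |   0 | dbadcffedbhd
   6 |   8 | dbhd
   7 |   3 | dcffedbhd
   8 |   7 | edbhd
   9 |   6 | fedbhd
  10 |   5 | ffedbhd
  11 |  10 | hd

SA = [2, 1, 9, 4, 11, 0, 8, 3, 7, 6, 5, 10]
[i] adj suffixes → lcp
  [1] 2/1 → 0 ('')
  [2] 1/9 → 1 ('b')
  [3] 9/4 → 0 ('')
  [4] 4/11 → 0 ('')
  [5] 11/0 → 1 ('d')
  [6] 0/8 → 2 ('db')
  [7] 8/3 → 1 ('d')
  [8] 3/7 → 0 ('')
  [9] 7/6 → 0 ('')
  [10] 6/5 → 1 ('f')
  [11] 5/10 → 0 ('')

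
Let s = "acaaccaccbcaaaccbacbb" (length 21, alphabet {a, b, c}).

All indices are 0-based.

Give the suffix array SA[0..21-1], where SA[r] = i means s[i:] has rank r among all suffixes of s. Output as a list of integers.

rank | idx | suffix
   0 |  11 | aaaccbacbb
   1 |   2 | aaccaccbcaaaccbacbb
   2 |  12 | aaccbacbb
   3 |   0 | acaaccaccbcaaaccbacbb
   4 |  17 | acbb
   5 |   3 | accaccbcaaaccbacbb
   6 |  13 | accbacbb
   7 |   6 | accbcaaaccbacbb
   8 |  20 | b
   9 |  16 | bacbb
  10 |  19 | bb
  11 |   9 | bcaaaccbacbb
  12 |  10 | caaaccbacbb
  13 |   1 | caaccaccbcaaaccbacbb
  14 |   5 | caccbcaaaccbacbb
  15 |  15 | cbacbb
  16 |  18 | cbb
  17 |   8 | cbcaaaccbacbb
  18 |   4 | ccaccbcaaaccbacbb
  19 |  14 | ccbacbb
  20 |   7 | ccbcaaaccbacbb

[11, 2, 12, 0, 17, 3, 13, 6, 20, 16, 19, 9, 10, 1, 5, 15, 18, 8, 4, 14, 7]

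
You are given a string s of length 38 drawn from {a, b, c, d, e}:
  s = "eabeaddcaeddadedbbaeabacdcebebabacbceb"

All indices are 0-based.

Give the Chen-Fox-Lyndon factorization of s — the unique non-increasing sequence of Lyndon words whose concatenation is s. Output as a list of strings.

emit factor 1: 'e' (i=0, period=1)
emit factor 2: 'abeaddcaeddadedbbae' (i=1, period=19)
emit factor 3: 'abacdcebeb' (i=20, period=10)
emit factor 4: 'abacbceb' (i=30, period=8)

["e", "abeaddcaeddadedbbae", "abacdcebeb", "abacbceb"]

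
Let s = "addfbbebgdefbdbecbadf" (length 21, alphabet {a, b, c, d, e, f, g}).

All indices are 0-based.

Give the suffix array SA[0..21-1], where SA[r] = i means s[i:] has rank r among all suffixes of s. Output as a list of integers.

[0, 18, 17, 4, 12, 5, 14, 7, 16, 13, 1, 9, 19, 2, 6, 15, 10, 20, 3, 11, 8]

rank→(start, suffix):
  0 → (0, 'addfbbebgdefbdbecbadf')
  1 → (18, 'adf')
  2 → (17, 'badf')
  3 → (4, 'bbebgdefbdbecbadf')
  4 → (12, 'bdbecbadf')
  5 → (5, 'bebgdefbdbecbadf')
  6 → (14, 'becbadf')
  7 → (7, 'bgdefbdbecbadf')
  8 → (16, 'cbadf')
  9 → (13, 'dbecbadf')
  10 → (1, 'ddfbbebgdefbdbecbadf')
  11 → (9, 'defbdbecbadf')
  12 → (19, 'df')
  13 → (2, 'dfbbebgdefbdbecbadf')
  14 → (6, 'ebgdefbdbecbadf')
  15 → (15, 'ecbadf')
  16 → (10, 'efbdbecbadf')
  17 → (20, 'f')
  18 → (3, 'fbbebgdefbdbecbadf')
  19 → (11, 'fbdbecbadf')
  20 → (8, 'gdefbdbecbadf')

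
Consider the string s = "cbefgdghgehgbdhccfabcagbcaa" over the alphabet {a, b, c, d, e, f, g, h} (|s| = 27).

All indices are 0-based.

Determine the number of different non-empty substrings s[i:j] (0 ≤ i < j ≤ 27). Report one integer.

rank→(start, suffix):
  0 → (26, 'a')
  1 → (25, 'aa')
  2 → (18, 'abcagbcaa')
  3 → (21, 'agbcaa')
  4 → (23, 'bcaa')
  5 → (19, 'bcagbcaa')
  6 → (12, 'bdhccfabcagbcaa')
  7 → (1, 'befgdghgehgbdhccfabcagbcaa')
  8 → (24, 'caa')
  9 → (20, 'cagbcaa')
  10 → (0, 'cbefgdghgehgbdhccfabcagbcaa')
  11 → (15, 'ccfabcagbcaa')
  12 → (16, 'cfabcagbcaa')
  13 → (5, 'dghgehgbdhccfabcagbcaa')
  14 → (13, 'dhccfabcagbcaa')
  15 → (2, 'efgdghgehgbdhccfabcagbcaa')
  16 → (9, 'ehgbdhccfabcagbcaa')
  17 → (17, 'fabcagbcaa')
  18 → (3, 'fgdghgehgbdhccfabcagbcaa')
  19 → (22, 'gbcaa')
  20 → (11, 'gbdhccfabcagbcaa')
  21 → (4, 'gdghgehgbdhccfabcagbcaa')
  22 → (8, 'gehgbdhccfabcagbcaa')
  23 → (6, 'ghgehgbdhccfabcagbcaa')
  24 → (14, 'hccfabcagbcaa')
  25 → (10, 'hgbdhccfabcagbcaa')
  26 → (7, 'hgehgbdhccfabcagbcaa')

SA = [26, 25, 18, 21, 23, 19, 12, 1, 24, 20, 0, 15, 16, 5, 13, 2, 9, 17, 3, 22, 11, 4, 8, 6, 14, 10, 7]
i: (SA[i-1],SA[i]) lcp shared
  1: (26,25) 1 'a'
  2: (25,18) 1 'a'
  3: (18,21) 1 'a'
  4: (21,23) 0 ''
  5: (23,19) 3 'bca'
  6: (19,12) 1 'b'
  7: (12,1) 1 'b'
  8: (1,24) 0 ''
  9: (24,20) 2 'ca'
  10: (20,0) 1 'c'
  11: (0,15) 1 'c'
  12: (15,16) 1 'c'
  13: (16,5) 0 ''
  14: (5,13) 1 'd'
  15: (13,2) 0 ''
  16: (2,9) 1 'e'
  17: (9,17) 0 ''
  18: (17,3) 1 'f'
  19: (3,22) 0 ''
  20: (22,11) 2 'gb'
  21: (11,4) 1 'g'
  22: (4,8) 1 'g'
  23: (8,6) 1 'g'
  24: (6,14) 0 ''
  25: (14,10) 1 'h'
  26: (10,7) 2 'hg'

n(n+1)/2 = 27·28/2 = 378
Σ LCP = 0 + 1 + 1 + 1 + 0 + 3 + 1 + 1 + 0 + 2 + 1 + 1 + 1 + 0 + 1 + 0 + 1 + 0 + 1 + 0 + 2 + 1 + 1 + 1 + 0 + 1 + 2 = 24
distinct = 378 − 24 = 354

354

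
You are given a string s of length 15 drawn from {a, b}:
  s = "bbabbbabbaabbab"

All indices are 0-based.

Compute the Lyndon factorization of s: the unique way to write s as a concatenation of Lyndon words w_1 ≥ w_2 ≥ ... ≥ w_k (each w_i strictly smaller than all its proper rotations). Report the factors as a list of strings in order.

emit factor 1: 'b' (i=0, period=1)
emit factor 2: 'b' (i=1, period=1)
emit factor 3: 'abbb' (i=2, period=4)
emit factor 4: 'abb' (i=6, period=3)
emit factor 5: 'aabbab' (i=9, period=6)

["b", "b", "abbb", "abb", "aabbab"]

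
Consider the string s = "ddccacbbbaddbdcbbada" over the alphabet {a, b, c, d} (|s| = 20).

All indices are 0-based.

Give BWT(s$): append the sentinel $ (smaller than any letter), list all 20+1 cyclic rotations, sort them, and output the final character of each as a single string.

adcbbbbcbcdcdadadbda$

rank  rotation               last
    0  $ddccacbbbaddbdcbbada  a
    1  a$ddccacbbbaddbdcbbad  d
    2  acbbbaddbdcbbada$ddcc  c
    3  ada$ddccacbbbaddbdcbb  b
    4  addbdcbbada$ddccacbbb  b
    5  bada$ddccacbbbaddbdcb  b
    6  baddbdcbbada$ddccacbb  b
    7  bbada$ddccacbbbaddbdc  c
    8  bbaddbdcbbada$ddccacb  b
    9  bbbaddbdcbbada$ddccac  c
   10  bdcbbada$ddccacbbbadd  d
   11  cacbbbaddbdcbbada$ddc  c
   12  cbbada$ddccacbbbaddbd  d
   13  cbbbaddbdcbbada$ddcca  a
   14  ccacbbbaddbdcbbada$dd  d
   15  da$ddccacbbbaddbdcbba  a
   16  dbdcbbada$ddccacbbbad  d
   17  dcbbada$ddccacbbbaddb  b
   18  dccacbbbaddbdcbbada$d  d
   19  ddbdcbbada$ddccacbbba  a
   20  ddccacbbbaddbdcbbada$  $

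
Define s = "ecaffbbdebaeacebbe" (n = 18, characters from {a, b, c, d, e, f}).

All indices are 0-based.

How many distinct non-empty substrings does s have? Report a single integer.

rank→(start, suffix):
  0 → (12, 'acebbe')
  1 → (10, 'aeacebbe')
  2 → (2, 'affbbdebaeacebbe')
  3 → (9, 'baeacebbe')
  4 → (5, 'bbdebaeacebbe')
  5 → (15, 'bbe')
  6 → (6, 'bdebaeacebbe')
  7 → (16, 'be')
  8 → (1, 'caffbbdebaeacebbe')
  9 → (13, 'cebbe')
  10 → (7, 'debaeacebbe')
  11 → (17, 'e')
  12 → (11, 'eacebbe')
  13 → (8, 'ebaeacebbe')
  14 → (14, 'ebbe')
  15 → (0, 'ecaffbbdebaeacebbe')
  16 → (4, 'fbbdebaeacebbe')
  17 → (3, 'ffbbdebaeacebbe')

SA = [12, 10, 2, 9, 5, 15, 6, 16, 1, 13, 7, 17, 11, 8, 14, 0, 4, 3]
[i] adj suffixes → lcp
  [1] 12/10 → 1 ('a')
  [2] 10/2 → 1 ('a')
  [3] 2/9 → 0 ('')
  [4] 9/5 → 1 ('b')
  [5] 5/15 → 2 ('bb')
  [6] 15/6 → 1 ('b')
  [7] 6/16 → 1 ('b')
  [8] 16/1 → 0 ('')
  [9] 1/13 → 1 ('c')
  [10] 13/7 → 0 ('')
  [11] 7/17 → 0 ('')
  [12] 17/11 → 1 ('e')
  [13] 11/8 → 1 ('e')
  [14] 8/14 → 2 ('eb')
  [15] 14/0 → 1 ('e')
  [16] 0/4 → 0 ('')
  [17] 4/3 → 1 ('f')

n(n+1)/2 = 18·19/2 = 171
Σ LCP = 0 + 1 + 1 + 0 + 1 + 2 + 1 + 1 + 0 + 1 + 0 + 0 + 1 + 1 + 2 + 1 + 0 + 1 = 14
distinct = 171 − 14 = 157

157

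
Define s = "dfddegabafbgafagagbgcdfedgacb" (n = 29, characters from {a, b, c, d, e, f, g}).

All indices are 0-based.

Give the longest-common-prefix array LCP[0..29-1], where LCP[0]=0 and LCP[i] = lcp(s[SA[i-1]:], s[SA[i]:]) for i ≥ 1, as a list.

[0, 1, 1, 2, 1, 2, 0, 1, 1, 2, 0, 1, 0, 1, 1, 2, 1, 0, 1, 0, 1, 1, 1, 0, 2, 2, 2, 1, 1]

sorted suffixes:
  #0 SA[0]=6  'abafbgafagagbgcdfedgacb'
  #1 SA[1]=26  'acb'
  #2 SA[2]=12  'afagagbgcdfedgacb'
  #3 SA[3]=8  'afbgafagagbgcdfedgacb'
  #4 SA[4]=14  'agagbgcdfedgacb'
  #5 SA[5]=16  'agbgcdfedgacb'
  #6 SA[6]=28  'b'
  #7 SA[7]=7  'bafbgafagagbgcdfedgacb'
  #8 SA[8]=10  'bgafagagbgcdfedgacb'
  #9 SA[9]=18  'bgcdfedgacb'
  #10 SA[10]=27  'cb'
  #11 SA[11]=20  'cdfedgacb'
  #12 SA[12]=2  'ddegabafbgafagagbgcdfedgacb'
  #13 SA[13]=3  'degabafbgafagagbgcdfedgacb'
  #14 SA[14]=0  'dfddegabafbgafagagbgcdfedgacb'
  #15 SA[15]=21  'dfedgacb'
  #16 SA[16]=24  'dgacb'
  #17 SA[17]=23  'edgacb'
  #18 SA[18]=4  'egabafbgafagagbgcdfedgacb'
  #19 SA[19]=13  'fagagbgcdfedgacb'
  #20 SA[20]=9  'fbgafagagbgcdfedgacb'
  #21 SA[21]=1  'fddegabafbgafagagbgcdfedgacb'
  #22 SA[22]=22  'fedgacb'
  #23 SA[23]=5  'gabafbgafagagbgcdfedgacb'
  #24 SA[24]=25  'gacb'
  #25 SA[25]=11  'gafagagbgcdfedgacb'
  #26 SA[26]=15  'gagbgcdfedgacb'
  #27 SA[27]=17  'gbgcdfedgacb'
  #28 SA[28]=19  'gcdfedgacb'

SA = [6, 26, 12, 8, 14, 16, 28, 7, 10, 18, 27, 20, 2, 3, 0, 21, 24, 23, 4, 13, 9, 1, 22, 5, 25, 11, 15, 17, 19]
rank  pair      lcp
   1  s[6:],s[26:]  1  'a'
   2  s[26:],s[12:]  1  'a'
   3  s[12:],s[8:]  2  'af'
   4  s[8:],s[14:]  1  'a'
   5  s[14:],s[16:]  2  'ag'
   6  s[16:],s[28:]  0  ''
   7  s[28:],s[7:]  1  'b'
   8  s[7:],s[10:]  1  'b'
   9  s[10:],s[18:]  2  'bg'
  10  s[18:],s[27:]  0  ''
  11  s[27:],s[20:]  1  'c'
  12  s[20:],s[2:]  0  ''
  13  s[2:],s[3:]  1  'd'
  14  s[3:],s[0:]  1  'd'
  15  s[0:],s[21:]  2  'df'
  16  s[21:],s[24:]  1  'd'
  17  s[24:],s[23:]  0  ''
  18  s[23:],s[4:]  1  'e'
  19  s[4:],s[13:]  0  ''
  20  s[13:],s[9:]  1  'f'
  21  s[9:],s[1:]  1  'f'
  22  s[1:],s[22:]  1  'f'
  23  s[22:],s[5:]  0  ''
  24  s[5:],s[25:]  2  'ga'
  25  s[25:],s[11:]  2  'ga'
  26  s[11:],s[15:]  2  'ga'
  27  s[15:],s[17:]  1  'g'
  28  s[17:],s[19:]  1  'g'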